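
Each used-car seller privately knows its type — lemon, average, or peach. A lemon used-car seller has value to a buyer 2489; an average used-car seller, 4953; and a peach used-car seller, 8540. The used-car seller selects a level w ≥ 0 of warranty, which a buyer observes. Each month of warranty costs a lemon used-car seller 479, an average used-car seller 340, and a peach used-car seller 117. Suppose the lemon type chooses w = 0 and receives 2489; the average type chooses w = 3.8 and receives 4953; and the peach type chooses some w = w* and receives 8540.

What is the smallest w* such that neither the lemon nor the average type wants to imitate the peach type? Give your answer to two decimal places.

14.35

Lemon type (on-path payoff 2489) won't mimic when 2489 ≥ 8540 − 479·w*, i.e. w* ≥ 12.63.
Average type (on-path payoff 4953 − 340×3.8 = 3661) won't mimic when 3661 ≥ 8540 − 340·w*, i.e. w* ≥ 14.35.
Both must hold, so w* = max(12.63, 14.35) = 14.35. The average type's constraint binds.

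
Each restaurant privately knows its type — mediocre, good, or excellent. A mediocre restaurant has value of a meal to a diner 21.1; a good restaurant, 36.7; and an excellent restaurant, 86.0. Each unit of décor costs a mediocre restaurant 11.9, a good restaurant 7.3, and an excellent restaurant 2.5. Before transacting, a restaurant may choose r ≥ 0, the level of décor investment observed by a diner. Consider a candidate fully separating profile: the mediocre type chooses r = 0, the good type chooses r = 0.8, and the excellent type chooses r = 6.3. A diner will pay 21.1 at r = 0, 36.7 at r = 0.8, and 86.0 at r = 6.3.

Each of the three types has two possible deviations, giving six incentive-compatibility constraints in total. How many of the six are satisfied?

4

Excellent (own payoff 86.0 − 2.5×6.3 = 70.25): to r=0 gives 21.1 → no gain ✓; to r=0.8 gives 36.7 − 2.5×0.8 = 34.7 → no gain ✓.
Mediocre (own payoff 21.1): to r=0.8 gives 36.7 − 11.9×0.8 = 27.18 → profitable ✗; to r=6.3 gives 86.0 − 11.9×6.3 = 11.03 → no gain ✓.
Good (own payoff 36.7 − 7.3×0.8 = 30.86): to r=0 gives 21.1 → no gain ✓; to r=6.3 gives 86.0 − 7.3×6.3 = 40.01 → profitable ✗.
4 of the 6 constraints hold; not an equilibrium.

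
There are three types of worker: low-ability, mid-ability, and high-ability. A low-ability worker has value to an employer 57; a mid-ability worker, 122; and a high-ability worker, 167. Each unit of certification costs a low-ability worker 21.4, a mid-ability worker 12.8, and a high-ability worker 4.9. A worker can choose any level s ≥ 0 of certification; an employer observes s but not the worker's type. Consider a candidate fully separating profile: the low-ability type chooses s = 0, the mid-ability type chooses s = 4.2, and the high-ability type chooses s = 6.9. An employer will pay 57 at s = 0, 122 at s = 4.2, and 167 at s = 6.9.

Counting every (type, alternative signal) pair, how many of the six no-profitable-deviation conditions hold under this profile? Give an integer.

5

Low-ability (own payoff 57): to s=4.2 gives 122 − 21.4×4.2 = 32.12 → no gain ✓; to s=6.9 gives 167 − 21.4×6.9 = 19.34 → no gain ✓.
Mid-ability (own payoff 122 − 12.8×4.2 = 68.24): to s=0 gives 57 → no gain ✓; to s=6.9 gives 167 − 12.8×6.9 = 78.68 → profitable ✗.
High-ability (own payoff 167 − 4.9×6.9 = 133.19): to s=0 gives 57 → no gain ✓; to s=4.2 gives 122 − 4.9×4.2 = 101.42 → no gain ✓.
5 of the 6 constraints hold; not an equilibrium.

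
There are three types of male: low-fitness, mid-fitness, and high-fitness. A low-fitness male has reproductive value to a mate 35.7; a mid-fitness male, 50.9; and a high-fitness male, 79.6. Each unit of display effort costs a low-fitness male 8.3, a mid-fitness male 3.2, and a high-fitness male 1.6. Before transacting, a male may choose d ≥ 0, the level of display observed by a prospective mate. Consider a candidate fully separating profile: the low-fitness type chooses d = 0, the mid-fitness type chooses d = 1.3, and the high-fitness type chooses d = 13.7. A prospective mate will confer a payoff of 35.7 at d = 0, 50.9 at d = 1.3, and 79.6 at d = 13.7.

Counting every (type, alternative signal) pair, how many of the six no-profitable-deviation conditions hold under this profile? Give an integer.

5

High-fitness (own payoff 79.6 − 1.6×13.7 = 57.68): to d=0 gives 35.7 → no gain ✓; to d=1.3 gives 50.9 − 1.6×1.3 = 48.82 → no gain ✓.
Mid-fitness (own payoff 50.9 − 3.2×1.3 = 46.74): to d=0 gives 35.7 → no gain ✓; to d=13.7 gives 79.6 − 3.2×13.7 = 35.76 → no gain ✓.
Low-fitness (own payoff 35.7): to d=1.3 gives 50.9 − 8.3×1.3 = 40.11 → profitable ✗; to d=13.7 gives 79.6 − 8.3×13.7 = -34.11 → no gain ✓.
5 of the 6 constraints hold; not an equilibrium.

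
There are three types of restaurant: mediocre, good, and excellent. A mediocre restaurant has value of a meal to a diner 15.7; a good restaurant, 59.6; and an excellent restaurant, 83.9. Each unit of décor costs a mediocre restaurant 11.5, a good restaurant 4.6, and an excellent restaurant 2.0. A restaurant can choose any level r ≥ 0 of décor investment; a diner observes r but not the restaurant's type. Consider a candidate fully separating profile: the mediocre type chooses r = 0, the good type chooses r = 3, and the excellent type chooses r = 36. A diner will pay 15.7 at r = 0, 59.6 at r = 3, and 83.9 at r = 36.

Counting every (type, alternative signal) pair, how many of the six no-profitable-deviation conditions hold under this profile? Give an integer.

3

Mediocre (own payoff 15.7): to r=3 gives 59.6 − 11.5×3 = 25.1 → profitable ✗; to r=36 gives 83.9 − 11.5×36 = -330.1 → no gain ✓.
Good (own payoff 59.6 − 4.6×3 = 45.8): to r=0 gives 15.7 → no gain ✓; to r=36 gives 83.9 − 4.6×36 = -81.7 → no gain ✓.
Excellent (own payoff 83.9 − 2.0×36 = 11.9): to r=0 gives 15.7 → profitable ✗; to r=3 gives 59.6 − 2.0×3 = 53.6 → profitable ✗.
3 of the 6 constraints hold; not an equilibrium.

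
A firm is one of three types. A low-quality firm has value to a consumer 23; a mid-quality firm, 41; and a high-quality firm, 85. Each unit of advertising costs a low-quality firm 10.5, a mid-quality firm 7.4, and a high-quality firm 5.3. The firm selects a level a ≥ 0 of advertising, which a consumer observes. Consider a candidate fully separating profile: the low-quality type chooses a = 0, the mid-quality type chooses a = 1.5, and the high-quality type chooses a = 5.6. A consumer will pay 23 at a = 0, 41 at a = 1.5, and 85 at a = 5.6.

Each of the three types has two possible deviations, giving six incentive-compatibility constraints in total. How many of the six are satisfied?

Low-quality (own payoff 23): to a=1.5 gives 41 − 10.5×1.5 = 25.25 → profitable ✗; to a=5.6 gives 85 − 10.5×5.6 = 26.2 → profitable ✗.
Mid-quality (own payoff 41 − 7.4×1.5 = 29.9): to a=0 gives 23 → no gain ✓; to a=5.6 gives 85 − 7.4×5.6 = 43.56 → profitable ✗.
High-quality (own payoff 85 − 5.3×5.6 = 55.32): to a=0 gives 23 → no gain ✓; to a=1.5 gives 41 − 5.3×1.5 = 33.05 → no gain ✓.
3 of the 6 constraints hold; not an equilibrium.

3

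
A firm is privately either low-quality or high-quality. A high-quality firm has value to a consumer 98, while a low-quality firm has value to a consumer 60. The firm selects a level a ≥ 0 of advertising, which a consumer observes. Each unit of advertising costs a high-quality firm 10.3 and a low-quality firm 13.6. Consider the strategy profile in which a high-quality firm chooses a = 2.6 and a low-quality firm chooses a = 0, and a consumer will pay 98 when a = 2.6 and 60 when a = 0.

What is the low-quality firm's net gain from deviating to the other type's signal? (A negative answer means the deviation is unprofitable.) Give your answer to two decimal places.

Playing a = 0 the low-quality firm receives 60.
Deviating to a = 2.6 brings payment 98 at cost 13.6 × 2.6 = 35.36, netting 62.64.
Gain from deviating: 62.64 − 60 = 2.64.
The gain is positive, so the low-quality type's incentive-compatibility constraint is violated — this profile is not a separating equilibrium.

2.64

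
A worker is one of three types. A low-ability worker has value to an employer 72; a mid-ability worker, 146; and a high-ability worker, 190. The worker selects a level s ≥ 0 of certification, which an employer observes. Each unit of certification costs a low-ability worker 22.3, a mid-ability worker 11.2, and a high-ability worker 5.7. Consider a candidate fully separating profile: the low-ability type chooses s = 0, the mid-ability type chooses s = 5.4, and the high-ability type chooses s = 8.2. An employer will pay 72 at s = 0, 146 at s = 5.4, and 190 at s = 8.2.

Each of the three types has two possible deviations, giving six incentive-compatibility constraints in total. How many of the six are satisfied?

5

Mid-ability (own payoff 146 − 11.2×5.4 = 85.52): to s=0 gives 72 → no gain ✓; to s=8.2 gives 190 − 11.2×8.2 = 98.16 → profitable ✗.
Low-ability (own payoff 72): to s=5.4 gives 146 − 22.3×5.4 = 25.58 → no gain ✓; to s=8.2 gives 190 − 22.3×8.2 = 7.14 → no gain ✓.
High-ability (own payoff 190 − 5.7×8.2 = 143.26): to s=0 gives 72 → no gain ✓; to s=5.4 gives 146 − 5.7×5.4 = 115.22 → no gain ✓.
5 of the 6 constraints hold; not an equilibrium.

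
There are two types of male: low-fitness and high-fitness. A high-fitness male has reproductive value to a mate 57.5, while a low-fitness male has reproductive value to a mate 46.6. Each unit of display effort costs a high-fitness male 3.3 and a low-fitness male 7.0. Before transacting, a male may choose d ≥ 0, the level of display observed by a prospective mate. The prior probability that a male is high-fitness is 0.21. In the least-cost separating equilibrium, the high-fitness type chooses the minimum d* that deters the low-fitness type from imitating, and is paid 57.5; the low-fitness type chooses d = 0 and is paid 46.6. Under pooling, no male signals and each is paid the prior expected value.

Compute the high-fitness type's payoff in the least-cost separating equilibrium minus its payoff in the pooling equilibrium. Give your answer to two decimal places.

Least-cost separating signal: d* solves 46.6 = 57.5 − 7.0·d*, so d* = (57.5 − 46.6)/7.0 ≈ 1.5571.
High-fitness type's separating payoff: 57.5 − 3.3 × d* = 57.5 − 3.3 × (57.5 − 46.6)/7.0 = 57.5 − 35.97/7.0 ≈ 52.3614.
Pooling payoff: 0.21 × 57.5 + 0.79 × 46.6 = 48.889.
Difference: 52.3614 − 48.889 = 3.4724, i.e. 3.47 to two decimal places.
The high-fitness type prefers to separate.

3.47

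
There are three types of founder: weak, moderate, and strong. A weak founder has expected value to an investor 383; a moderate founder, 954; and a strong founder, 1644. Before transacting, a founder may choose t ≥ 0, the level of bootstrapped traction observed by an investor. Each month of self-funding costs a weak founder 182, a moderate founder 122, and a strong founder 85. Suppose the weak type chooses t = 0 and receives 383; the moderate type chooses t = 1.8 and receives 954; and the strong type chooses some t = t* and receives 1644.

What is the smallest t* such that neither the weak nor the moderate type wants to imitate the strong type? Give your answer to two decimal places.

Moderate type (on-path payoff 954 − 122×1.8 = 734.4) won't mimic when 734.4 ≥ 1644 − 122·t*, i.e. t* ≥ 7.46.
Weak type (on-path payoff 383) won't mimic when 383 ≥ 1644 − 182·t*, i.e. t* ≥ 6.93.
Both must hold, so t* = max(6.93, 7.46) = 7.46. The moderate type's constraint binds.

7.46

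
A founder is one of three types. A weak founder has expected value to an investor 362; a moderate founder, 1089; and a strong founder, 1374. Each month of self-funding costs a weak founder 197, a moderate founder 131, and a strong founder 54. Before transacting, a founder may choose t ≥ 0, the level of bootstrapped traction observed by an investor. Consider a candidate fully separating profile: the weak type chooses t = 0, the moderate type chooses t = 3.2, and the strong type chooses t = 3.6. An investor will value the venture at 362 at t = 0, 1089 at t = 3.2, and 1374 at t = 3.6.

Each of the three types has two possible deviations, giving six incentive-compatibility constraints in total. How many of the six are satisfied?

3

Strong (own payoff 1374 − 54×3.6 = 1179.6): to t=0 gives 362 → no gain ✓; to t=3.2 gives 1089 − 54×3.2 = 916.2 → no gain ✓.
Weak (own payoff 362): to t=3.2 gives 1089 − 197×3.2 = 458.6 → profitable ✗; to t=3.6 gives 1374 − 197×3.6 = 664.8 → profitable ✗.
Moderate (own payoff 1089 − 131×3.2 = 669.8): to t=0 gives 362 → no gain ✓; to t=3.6 gives 1374 − 131×3.6 = 902.4 → profitable ✗.
3 of the 6 constraints hold; not an equilibrium.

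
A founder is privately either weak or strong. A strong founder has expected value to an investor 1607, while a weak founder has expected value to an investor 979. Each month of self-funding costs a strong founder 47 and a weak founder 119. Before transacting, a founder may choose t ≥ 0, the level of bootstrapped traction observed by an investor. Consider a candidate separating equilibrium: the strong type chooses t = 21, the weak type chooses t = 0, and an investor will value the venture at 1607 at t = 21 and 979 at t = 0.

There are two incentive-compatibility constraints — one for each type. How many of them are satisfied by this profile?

1

Weak type: stay at 0 → 979; mimic → 1607 − 119 × 21 = -892. IC holds (979 ≥ -892).
Strong type: signal → 1607 − 47 × 21 = 620; deviate to 0 → 979. IC fails (620 < 979).
1 of 2 constraints hold, so this profile is not an equilibrium.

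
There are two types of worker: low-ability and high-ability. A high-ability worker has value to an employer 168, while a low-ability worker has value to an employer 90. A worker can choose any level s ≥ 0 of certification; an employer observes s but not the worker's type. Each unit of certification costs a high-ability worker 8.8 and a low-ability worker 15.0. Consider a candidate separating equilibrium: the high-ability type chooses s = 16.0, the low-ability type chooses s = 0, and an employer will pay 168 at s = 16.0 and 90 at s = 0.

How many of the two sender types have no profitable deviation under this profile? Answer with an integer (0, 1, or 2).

1

High-ability type: signal → 168 − 8.8 × 16.0 = 27.2; deviate to 0 → 90. IC fails (27.2 < 90).
Low-ability type: stay at 0 → 90; mimic → 168 − 15.0 × 16.0 = -72. IC holds (90 ≥ -72).
1 of 2 constraints hold, so this profile is not an equilibrium.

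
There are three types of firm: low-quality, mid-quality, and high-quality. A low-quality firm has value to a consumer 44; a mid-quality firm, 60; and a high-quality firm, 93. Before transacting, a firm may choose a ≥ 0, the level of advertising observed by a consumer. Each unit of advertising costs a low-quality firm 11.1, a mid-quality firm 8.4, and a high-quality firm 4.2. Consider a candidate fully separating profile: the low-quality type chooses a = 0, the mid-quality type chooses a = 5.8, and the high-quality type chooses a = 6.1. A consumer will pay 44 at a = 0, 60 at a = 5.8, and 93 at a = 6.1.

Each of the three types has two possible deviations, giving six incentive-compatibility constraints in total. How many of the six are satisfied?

High-quality (own payoff 93 − 4.2×6.1 = 67.38): to a=0 gives 44 → no gain ✓; to a=5.8 gives 60 − 4.2×5.8 = 35.64 → no gain ✓.
Low-quality (own payoff 44): to a=5.8 gives 60 − 11.1×5.8 = -4.38 → no gain ✓; to a=6.1 gives 93 − 11.1×6.1 = 25.29 → no gain ✓.
Mid-quality (own payoff 60 − 8.4×5.8 = 11.28): to a=0 gives 44 → profitable ✗; to a=6.1 gives 93 − 8.4×6.1 = 41.76 → profitable ✗.
4 of the 6 constraints hold; not an equilibrium.

4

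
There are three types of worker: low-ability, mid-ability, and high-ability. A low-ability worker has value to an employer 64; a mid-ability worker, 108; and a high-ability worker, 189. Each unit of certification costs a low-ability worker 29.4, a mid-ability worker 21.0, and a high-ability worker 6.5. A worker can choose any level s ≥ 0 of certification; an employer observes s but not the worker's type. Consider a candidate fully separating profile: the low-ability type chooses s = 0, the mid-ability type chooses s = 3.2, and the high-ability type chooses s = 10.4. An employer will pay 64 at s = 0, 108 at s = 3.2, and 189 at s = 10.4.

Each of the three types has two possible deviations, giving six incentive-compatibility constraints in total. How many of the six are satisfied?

5

High-ability (own payoff 189 − 6.5×10.4 = 121.4): to s=0 gives 64 → no gain ✓; to s=3.2 gives 108 − 6.5×3.2 = 87.2 → no gain ✓.
Mid-ability (own payoff 108 − 21.0×3.2 = 40.8): to s=0 gives 64 → profitable ✗; to s=10.4 gives 189 − 21.0×10.4 = -29.4 → no gain ✓.
Low-ability (own payoff 64): to s=3.2 gives 108 − 29.4×3.2 = 13.92 → no gain ✓; to s=10.4 gives 189 − 29.4×10.4 = -116.76 → no gain ✓.
5 of the 6 constraints hold; not an equilibrium.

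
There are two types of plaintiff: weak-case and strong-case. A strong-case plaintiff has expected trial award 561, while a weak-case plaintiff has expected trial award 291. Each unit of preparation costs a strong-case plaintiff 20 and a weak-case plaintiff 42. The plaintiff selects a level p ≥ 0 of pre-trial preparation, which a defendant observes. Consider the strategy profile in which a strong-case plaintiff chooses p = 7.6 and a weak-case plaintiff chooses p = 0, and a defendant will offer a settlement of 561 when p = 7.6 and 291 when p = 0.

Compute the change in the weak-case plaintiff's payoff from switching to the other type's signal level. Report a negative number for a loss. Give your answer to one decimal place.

Playing p = 0 the weak-case plaintiff receives 291.
Deviating to p = 7.6 brings payment 561 at cost 42 × 7.6 = 319.2, netting 241.8.
Gain from deviating: 241.8 − 291 = -49.2.
The gain is negative, so the weak-case type's incentive-compatibility constraint is satisfied.

-49.2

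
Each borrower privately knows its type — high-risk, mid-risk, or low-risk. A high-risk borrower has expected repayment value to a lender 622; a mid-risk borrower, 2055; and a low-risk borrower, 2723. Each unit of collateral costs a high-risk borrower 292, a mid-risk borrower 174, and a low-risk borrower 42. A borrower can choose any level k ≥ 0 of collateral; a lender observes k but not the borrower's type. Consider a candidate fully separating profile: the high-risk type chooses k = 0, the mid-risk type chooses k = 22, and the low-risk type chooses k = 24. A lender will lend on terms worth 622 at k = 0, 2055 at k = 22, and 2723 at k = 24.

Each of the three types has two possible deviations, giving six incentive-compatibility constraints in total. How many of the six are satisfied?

4

Mid-risk (own payoff 2055 − 174×22 = -1773): to k=0 gives 622 → profitable ✗; to k=24 gives 2723 − 174×24 = -1453 → profitable ✗.
Low-risk (own payoff 2723 − 42×24 = 1715): to k=0 gives 622 → no gain ✓; to k=22 gives 2055 − 42×22 = 1131 → no gain ✓.
High-risk (own payoff 622): to k=22 gives 2055 − 292×22 = -4369 → no gain ✓; to k=24 gives 2723 − 292×24 = -4285 → no gain ✓.
4 of the 6 constraints hold; not an equilibrium.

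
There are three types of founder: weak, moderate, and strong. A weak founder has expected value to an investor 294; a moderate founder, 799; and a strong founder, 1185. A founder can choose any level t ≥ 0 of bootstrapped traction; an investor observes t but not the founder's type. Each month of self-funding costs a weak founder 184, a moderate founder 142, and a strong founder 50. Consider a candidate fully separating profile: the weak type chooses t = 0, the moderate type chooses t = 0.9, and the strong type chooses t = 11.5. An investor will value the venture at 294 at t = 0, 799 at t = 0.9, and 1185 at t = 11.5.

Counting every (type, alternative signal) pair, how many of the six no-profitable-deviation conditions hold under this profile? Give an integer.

Weak (own payoff 294): to t=0.9 gives 799 − 184×0.9 = 633.4 → profitable ✗; to t=11.5 gives 1185 − 184×11.5 = -931 → no gain ✓.
Moderate (own payoff 799 − 142×0.9 = 671.2): to t=0 gives 294 → no gain ✓; to t=11.5 gives 1185 − 142×11.5 = -448 → no gain ✓.
Strong (own payoff 1185 − 50×11.5 = 610): to t=0 gives 294 → no gain ✓; to t=0.9 gives 799 − 50×0.9 = 754 → profitable ✗.
4 of the 6 constraints hold; not an equilibrium.

4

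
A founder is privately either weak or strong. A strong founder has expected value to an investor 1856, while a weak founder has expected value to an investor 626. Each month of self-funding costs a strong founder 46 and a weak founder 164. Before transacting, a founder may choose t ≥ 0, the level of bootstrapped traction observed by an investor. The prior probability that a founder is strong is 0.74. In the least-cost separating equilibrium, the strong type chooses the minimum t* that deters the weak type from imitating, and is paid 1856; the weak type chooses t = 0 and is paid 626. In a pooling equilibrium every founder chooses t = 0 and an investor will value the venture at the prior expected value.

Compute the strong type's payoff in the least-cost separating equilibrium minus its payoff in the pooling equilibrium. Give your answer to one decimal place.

-25.2

Least-cost separating signal: t* solves 626 = 1856 − 164·t*, so t* = (1856 − 626)/164 = 7.5.
Strong type's separating payoff: 1856 − 46 × t* = 1856 − 46 × (1856 − 626)/164 = 1856 − 56580/164 = 1511.
Pooling payoff: 0.74 × 1856 + 0.26 × 626 = 1536.2.
Difference: 1511 − 1536.2 = -25.2.
The strong type would prefer the pooling outcome.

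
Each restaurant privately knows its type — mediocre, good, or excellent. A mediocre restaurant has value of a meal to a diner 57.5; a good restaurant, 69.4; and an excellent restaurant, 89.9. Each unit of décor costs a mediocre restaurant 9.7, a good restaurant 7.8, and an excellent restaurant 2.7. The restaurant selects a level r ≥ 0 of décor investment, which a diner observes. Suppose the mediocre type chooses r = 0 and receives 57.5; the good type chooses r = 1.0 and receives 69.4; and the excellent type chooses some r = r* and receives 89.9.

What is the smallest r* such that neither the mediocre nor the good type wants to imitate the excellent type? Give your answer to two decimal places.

3.63

Good type (on-path payoff 69.4 − 7.8×1.0 = 61.6) won't mimic when 61.6 ≥ 89.9 − 7.8·r*, i.e. r* ≥ 3.63.
Mediocre type (on-path payoff 57.5) won't mimic when 57.5 ≥ 89.9 − 9.7·r*, i.e. r* ≥ 3.34.
Both must hold, so r* = max(3.34, 3.63) = 3.63. The good type's constraint binds.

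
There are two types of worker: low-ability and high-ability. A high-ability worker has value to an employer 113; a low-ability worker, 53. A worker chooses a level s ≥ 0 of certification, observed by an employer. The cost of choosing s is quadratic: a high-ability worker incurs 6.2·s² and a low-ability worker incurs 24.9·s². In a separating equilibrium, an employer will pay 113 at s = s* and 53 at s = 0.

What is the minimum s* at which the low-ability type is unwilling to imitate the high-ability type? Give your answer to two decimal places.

1.55

The low-ability type at s = 0 receives 53; imitating at s* yields 113 − 24.9·s*².
Indifference: 53 = 113 − 24.9·s*², so s*² = (113 − 53) / 24.9 ≈ 2.4096.
s* = √2.4096 ≈ 1.55.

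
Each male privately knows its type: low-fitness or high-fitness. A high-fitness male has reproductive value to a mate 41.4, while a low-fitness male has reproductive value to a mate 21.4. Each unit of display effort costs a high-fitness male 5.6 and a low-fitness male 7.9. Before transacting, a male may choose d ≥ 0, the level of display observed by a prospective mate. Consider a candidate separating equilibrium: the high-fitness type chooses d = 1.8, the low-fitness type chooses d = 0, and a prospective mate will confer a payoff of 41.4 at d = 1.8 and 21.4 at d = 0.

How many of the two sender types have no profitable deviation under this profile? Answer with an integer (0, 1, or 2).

Low-fitness type: stay at 0 → 21.4; mimic → 41.4 − 7.9 × 1.8 = 27.18. IC fails (21.4 < 27.18).
High-fitness type: signal → 41.4 − 5.6 × 1.8 = 31.32; deviate to 0 → 21.4. IC holds (31.32 ≥ 21.4).
1 of 2 constraints hold, so this profile is not an equilibrium.

1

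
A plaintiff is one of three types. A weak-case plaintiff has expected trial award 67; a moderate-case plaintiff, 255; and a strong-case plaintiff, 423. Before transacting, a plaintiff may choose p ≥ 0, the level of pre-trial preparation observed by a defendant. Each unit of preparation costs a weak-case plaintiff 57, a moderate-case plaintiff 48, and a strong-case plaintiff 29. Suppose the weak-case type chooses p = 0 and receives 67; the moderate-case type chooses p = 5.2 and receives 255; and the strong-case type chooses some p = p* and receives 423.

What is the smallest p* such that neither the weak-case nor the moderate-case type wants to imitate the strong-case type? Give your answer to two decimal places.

Moderate-case type (on-path payoff 255 − 48×5.2 = 5.4) won't mimic when 5.4 ≥ 423 − 48·p*, i.e. p* ≥ 8.70.
Weak-case type (on-path payoff 67) won't mimic when 67 ≥ 423 − 57·p*, i.e. p* ≥ 6.25.
Both must hold, so p* = max(6.25, 8.70) = 8.70. The moderate-case type's constraint binds.

8.70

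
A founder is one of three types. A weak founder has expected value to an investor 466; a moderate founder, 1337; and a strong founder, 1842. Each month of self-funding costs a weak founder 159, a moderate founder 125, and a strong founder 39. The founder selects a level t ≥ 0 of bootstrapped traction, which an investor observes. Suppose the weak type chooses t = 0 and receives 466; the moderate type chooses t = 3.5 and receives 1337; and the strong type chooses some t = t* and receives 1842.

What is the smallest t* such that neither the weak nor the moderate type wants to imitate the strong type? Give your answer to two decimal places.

8.65

Weak type (on-path payoff 466) won't mimic when 466 ≥ 1842 − 159·t*, i.e. t* ≥ 8.65.
Moderate type (on-path payoff 1337 − 125×3.5 = 899.5) won't mimic when 899.5 ≥ 1842 − 125·t*, i.e. t* ≥ 7.54.
Both must hold, so t* = max(8.65, 7.54) = 8.65. The weak type's constraint binds.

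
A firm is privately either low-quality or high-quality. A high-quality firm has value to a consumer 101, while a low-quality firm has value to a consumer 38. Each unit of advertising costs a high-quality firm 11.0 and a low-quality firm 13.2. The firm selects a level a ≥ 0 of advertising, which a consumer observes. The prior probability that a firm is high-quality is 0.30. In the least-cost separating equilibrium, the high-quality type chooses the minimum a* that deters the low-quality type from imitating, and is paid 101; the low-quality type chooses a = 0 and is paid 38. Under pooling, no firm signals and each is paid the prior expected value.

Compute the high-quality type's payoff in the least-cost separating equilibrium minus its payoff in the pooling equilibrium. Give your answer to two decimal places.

-8.40

Least-cost separating signal: a* solves 38 = 101 − 13.2·a*, so a* = (101 − 38)/13.2 ≈ 4.7727.
High-quality type's separating payoff: 101 − 11.0 × a* = 101 − 11.0 × (101 − 38)/13.2 = 101 − 693/13.2 = 48.5.
Pooling payoff: 0.30 × 101 + 0.70 × 38 = 56.9.
Difference: 48.5 − 56.9 = -8.40.
The high-quality type would prefer the pooling outcome.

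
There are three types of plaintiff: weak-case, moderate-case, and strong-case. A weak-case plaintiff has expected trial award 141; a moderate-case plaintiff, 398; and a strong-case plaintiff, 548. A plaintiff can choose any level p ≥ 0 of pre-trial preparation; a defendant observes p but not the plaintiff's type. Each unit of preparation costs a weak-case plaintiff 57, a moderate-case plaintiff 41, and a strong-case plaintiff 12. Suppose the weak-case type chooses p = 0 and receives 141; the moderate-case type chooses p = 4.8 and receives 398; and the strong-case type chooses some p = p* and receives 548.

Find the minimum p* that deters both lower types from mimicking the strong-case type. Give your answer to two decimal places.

8.46

Moderate-case type (on-path payoff 398 − 41×4.8 = 201.2) won't mimic when 201.2 ≥ 548 − 41·p*, i.e. p* ≥ 8.46.
Weak-case type (on-path payoff 141) won't mimic when 141 ≥ 548 − 57·p*, i.e. p* ≥ 7.14.
Both must hold, so p* = max(7.14, 8.46) = 8.46. The moderate-case type's constraint binds.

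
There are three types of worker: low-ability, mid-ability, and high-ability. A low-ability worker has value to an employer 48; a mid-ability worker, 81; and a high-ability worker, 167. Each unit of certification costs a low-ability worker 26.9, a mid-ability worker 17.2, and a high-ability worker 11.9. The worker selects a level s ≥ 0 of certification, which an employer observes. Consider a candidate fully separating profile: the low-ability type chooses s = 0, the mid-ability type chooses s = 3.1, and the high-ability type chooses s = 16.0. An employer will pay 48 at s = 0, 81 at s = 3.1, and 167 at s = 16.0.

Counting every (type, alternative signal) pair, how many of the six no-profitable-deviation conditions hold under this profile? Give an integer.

3

Mid-ability (own payoff 81 − 17.2×3.1 = 27.68): to s=0 gives 48 → profitable ✗; to s=16.0 gives 167 − 17.2×16.0 = -108.2 → no gain ✓.
High-ability (own payoff 167 − 11.9×16.0 = -23.4): to s=0 gives 48 → profitable ✗; to s=3.1 gives 81 − 11.9×3.1 = 44.11 → profitable ✗.
Low-ability (own payoff 48): to s=3.1 gives 81 − 26.9×3.1 = -2.39 → no gain ✓; to s=16.0 gives 167 − 26.9×16.0 = -263.4 → no gain ✓.
3 of the 6 constraints hold; not an equilibrium.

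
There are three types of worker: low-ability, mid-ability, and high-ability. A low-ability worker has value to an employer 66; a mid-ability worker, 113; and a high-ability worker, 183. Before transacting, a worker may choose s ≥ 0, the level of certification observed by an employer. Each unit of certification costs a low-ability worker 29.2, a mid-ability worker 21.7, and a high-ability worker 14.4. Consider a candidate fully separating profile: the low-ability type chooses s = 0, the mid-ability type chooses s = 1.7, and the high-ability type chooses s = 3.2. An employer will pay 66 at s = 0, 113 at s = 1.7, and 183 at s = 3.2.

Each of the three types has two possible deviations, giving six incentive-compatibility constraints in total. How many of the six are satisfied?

4

High-ability (own payoff 183 − 14.4×3.2 = 136.92): to s=0 gives 66 → no gain ✓; to s=1.7 gives 113 − 14.4×1.7 = 88.52 → no gain ✓.
Low-ability (own payoff 66): to s=1.7 gives 113 − 29.2×1.7 = 63.36 → no gain ✓; to s=3.2 gives 183 − 29.2×3.2 = 89.56 → profitable ✗.
Mid-ability (own payoff 113 − 21.7×1.7 = 76.11): to s=0 gives 66 → no gain ✓; to s=3.2 gives 183 − 21.7×3.2 = 113.56 → profitable ✗.
4 of the 6 constraints hold; not an equilibrium.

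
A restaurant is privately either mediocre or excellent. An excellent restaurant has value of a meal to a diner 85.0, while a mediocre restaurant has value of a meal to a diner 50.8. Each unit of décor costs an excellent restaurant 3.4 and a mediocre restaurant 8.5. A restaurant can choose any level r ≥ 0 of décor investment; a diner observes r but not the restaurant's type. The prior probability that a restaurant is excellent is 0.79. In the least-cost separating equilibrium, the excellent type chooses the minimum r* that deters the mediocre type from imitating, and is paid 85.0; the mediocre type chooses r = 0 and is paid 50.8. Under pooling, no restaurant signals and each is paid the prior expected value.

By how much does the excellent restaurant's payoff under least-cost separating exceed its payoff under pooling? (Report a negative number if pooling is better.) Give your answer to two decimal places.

-6.50

Least-cost separating signal: r* solves 50.8 = 85.0 − 8.5·r*, so r* = (85.0 − 50.8)/8.5 ≈ 4.0235.
Excellent type's separating payoff: 85.0 − 3.4 × r* = 85.0 − 3.4 × (85.0 − 50.8)/8.5 = 85.0 − 116.28/8.5 = 71.32.
Pooling payoff: 0.79 × 85.0 + 0.21 × 50.8 = 77.818.
Difference: 71.32 − 77.818 = -6.498, i.e. -6.50 to two decimal places.
The excellent type would prefer the pooling outcome.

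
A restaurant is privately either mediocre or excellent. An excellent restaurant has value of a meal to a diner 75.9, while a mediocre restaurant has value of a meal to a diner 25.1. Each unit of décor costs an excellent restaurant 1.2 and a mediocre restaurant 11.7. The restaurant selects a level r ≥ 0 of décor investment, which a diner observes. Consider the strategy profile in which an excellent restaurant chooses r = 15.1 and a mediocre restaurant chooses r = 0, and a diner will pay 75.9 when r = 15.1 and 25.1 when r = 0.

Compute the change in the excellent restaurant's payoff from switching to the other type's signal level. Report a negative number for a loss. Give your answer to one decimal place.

-32.7

Playing r = 15.1 the excellent restaurant receives 75.9 − 1.2 × 15.1 = 57.78.
Deviating to r = 0 yields 25.1 instead.
Gain from deviating: 25.1 − 57.78 = -32.68, i.e. -32.7 to one decimal place.
The gain is negative, so the excellent type's incentive-compatibility constraint is satisfied.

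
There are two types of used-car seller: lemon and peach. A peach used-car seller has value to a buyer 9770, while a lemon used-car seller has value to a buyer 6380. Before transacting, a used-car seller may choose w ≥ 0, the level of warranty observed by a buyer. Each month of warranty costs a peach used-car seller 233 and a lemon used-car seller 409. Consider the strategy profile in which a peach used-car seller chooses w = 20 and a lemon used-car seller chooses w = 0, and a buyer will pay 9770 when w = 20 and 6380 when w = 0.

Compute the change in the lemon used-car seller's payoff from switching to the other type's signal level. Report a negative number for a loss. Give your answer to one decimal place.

-4790.0

Playing w = 0 the lemon used-car seller receives 6380.
Deviating to w = 20 brings payment 9770 at cost 409 × 20 = 8180, netting 1590.
Gain from deviating: 1590 − 6380 = -4790.0.
The gain is negative, so the lemon type's incentive-compatibility constraint is satisfied.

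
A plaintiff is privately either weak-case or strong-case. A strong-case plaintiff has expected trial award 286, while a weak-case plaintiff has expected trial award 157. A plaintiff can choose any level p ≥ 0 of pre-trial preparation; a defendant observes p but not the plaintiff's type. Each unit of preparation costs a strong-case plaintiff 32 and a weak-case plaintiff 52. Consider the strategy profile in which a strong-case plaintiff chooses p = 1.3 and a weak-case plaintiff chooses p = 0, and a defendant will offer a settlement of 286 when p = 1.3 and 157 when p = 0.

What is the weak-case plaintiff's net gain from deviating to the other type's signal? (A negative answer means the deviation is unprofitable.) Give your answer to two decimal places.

61.40

Playing p = 0 the weak-case plaintiff receives 157.
Deviating to p = 1.3 brings payment 286 at cost 52 × 1.3 = 67.6, netting 218.4.
Gain from deviating: 218.4 − 157 = 61.40.
The gain is positive, so the weak-case type's incentive-compatibility constraint is violated — this profile is not a separating equilibrium.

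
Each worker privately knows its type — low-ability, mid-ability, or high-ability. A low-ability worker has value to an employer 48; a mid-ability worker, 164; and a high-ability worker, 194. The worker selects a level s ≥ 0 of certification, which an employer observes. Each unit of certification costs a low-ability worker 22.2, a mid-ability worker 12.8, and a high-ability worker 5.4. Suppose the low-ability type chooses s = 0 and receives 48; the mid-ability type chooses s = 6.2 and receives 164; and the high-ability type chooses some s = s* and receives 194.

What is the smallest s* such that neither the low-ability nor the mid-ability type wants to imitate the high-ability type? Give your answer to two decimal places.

8.54

Mid-ability type (on-path payoff 164 − 12.8×6.2 = 84.64) won't mimic when 84.64 ≥ 194 − 12.8·s*, i.e. s* ≥ 8.54.
Low-ability type (on-path payoff 48) won't mimic when 48 ≥ 194 − 22.2·s*, i.e. s* ≥ 6.58.
Both must hold, so s* = max(6.58, 8.54) = 8.54. The mid-ability type's constraint binds.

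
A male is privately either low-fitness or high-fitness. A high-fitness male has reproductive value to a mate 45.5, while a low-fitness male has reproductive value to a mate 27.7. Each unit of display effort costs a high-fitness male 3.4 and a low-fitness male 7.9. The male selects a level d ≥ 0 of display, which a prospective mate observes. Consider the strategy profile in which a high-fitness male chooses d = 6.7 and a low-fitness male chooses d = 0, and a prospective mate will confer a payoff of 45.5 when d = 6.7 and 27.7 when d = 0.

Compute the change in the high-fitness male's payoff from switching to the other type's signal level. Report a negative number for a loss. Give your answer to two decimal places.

Playing d = 6.7 the high-fitness male receives 45.5 − 3.4 × 6.7 = 22.72.
Deviating to d = 0 yields 27.7 instead.
Gain from deviating: 27.7 − 22.72 = 4.98.
The gain is positive, so the high-fitness type's incentive-compatibility constraint is violated — this profile is not a separating equilibrium.

4.98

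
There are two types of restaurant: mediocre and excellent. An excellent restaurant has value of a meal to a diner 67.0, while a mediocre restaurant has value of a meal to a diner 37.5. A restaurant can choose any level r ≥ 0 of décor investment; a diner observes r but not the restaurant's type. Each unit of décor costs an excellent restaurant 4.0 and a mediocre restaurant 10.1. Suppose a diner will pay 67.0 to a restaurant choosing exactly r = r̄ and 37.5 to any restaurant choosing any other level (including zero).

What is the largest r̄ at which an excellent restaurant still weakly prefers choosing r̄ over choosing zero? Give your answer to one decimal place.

Choosing r̄ yields the excellent type 67.0 − 4.0·r̄; choosing zero yields 37.5.
The excellent type is indifferent at 67.0 − 4.0·r̄ = 37.5, i.e. r̄ = (67.0 − 37.5) / 4.0 ≈ 7.4.
For any r̄ above 7.4 the excellent type would rather pool at zero, so separation collapses.

7.4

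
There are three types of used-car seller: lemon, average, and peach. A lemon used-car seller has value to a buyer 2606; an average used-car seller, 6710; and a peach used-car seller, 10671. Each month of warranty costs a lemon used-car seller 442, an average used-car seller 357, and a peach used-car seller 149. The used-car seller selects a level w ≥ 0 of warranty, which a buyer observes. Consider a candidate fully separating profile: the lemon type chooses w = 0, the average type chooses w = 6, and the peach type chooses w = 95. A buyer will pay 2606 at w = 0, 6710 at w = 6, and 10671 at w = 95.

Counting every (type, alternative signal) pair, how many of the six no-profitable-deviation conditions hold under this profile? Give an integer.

3

Peach (own payoff 10671 − 149×95 = -3484): to w=0 gives 2606 → profitable ✗; to w=6 gives 6710 − 149×6 = 5816 → profitable ✗.
Average (own payoff 6710 − 357×6 = 4568): to w=0 gives 2606 → no gain ✓; to w=95 gives 10671 − 357×95 = -23244 → no gain ✓.
Lemon (own payoff 2606): to w=6 gives 6710 − 442×6 = 4058 → profitable ✗; to w=95 gives 10671 − 442×95 = -31319 → no gain ✓.
3 of the 6 constraints hold; not an equilibrium.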